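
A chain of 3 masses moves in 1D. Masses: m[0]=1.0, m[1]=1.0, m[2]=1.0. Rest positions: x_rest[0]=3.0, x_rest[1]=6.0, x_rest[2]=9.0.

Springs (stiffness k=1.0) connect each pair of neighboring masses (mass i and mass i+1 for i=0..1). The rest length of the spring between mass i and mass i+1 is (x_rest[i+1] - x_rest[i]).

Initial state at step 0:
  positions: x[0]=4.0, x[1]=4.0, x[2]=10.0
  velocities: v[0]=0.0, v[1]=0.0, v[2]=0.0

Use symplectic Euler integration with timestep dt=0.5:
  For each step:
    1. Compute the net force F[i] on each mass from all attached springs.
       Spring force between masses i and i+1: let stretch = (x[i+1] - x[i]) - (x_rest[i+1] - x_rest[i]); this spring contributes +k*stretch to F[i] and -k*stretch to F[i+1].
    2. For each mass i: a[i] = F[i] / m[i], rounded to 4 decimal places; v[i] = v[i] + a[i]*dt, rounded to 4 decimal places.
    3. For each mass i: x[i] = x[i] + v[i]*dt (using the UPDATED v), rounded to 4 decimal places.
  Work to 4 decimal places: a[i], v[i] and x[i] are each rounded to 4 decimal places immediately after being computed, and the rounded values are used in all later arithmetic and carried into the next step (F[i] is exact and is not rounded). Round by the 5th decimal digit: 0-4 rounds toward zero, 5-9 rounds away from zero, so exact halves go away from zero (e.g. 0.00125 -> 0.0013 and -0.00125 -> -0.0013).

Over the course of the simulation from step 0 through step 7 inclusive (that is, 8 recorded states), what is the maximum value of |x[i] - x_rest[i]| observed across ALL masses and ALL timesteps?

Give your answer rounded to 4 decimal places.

Step 0: x=[4.0000 4.0000 10.0000] v=[0.0000 0.0000 0.0000]
Step 1: x=[3.2500 5.5000 9.2500] v=[-1.5000 3.0000 -1.5000]
Step 2: x=[2.3125 7.3750 8.3125] v=[-1.8750 3.7500 -1.8750]
Step 3: x=[1.8906 8.2188 7.8906] v=[-0.8438 1.6875 -0.8438]
Step 4: x=[2.3008 7.3985 8.3008] v=[0.8203 -1.6407 0.8203]
Step 5: x=[3.2354 5.5293 9.2354] v=[1.8692 -3.7384 1.8692]
Step 6: x=[3.9935 4.0132 9.9935] v=[1.5162 -3.0323 1.5162]
Step 7: x=[4.0066 3.9872 10.0066] v=[0.0261 -0.0520 0.0261]
Max displacement = 2.2188

Answer: 2.2188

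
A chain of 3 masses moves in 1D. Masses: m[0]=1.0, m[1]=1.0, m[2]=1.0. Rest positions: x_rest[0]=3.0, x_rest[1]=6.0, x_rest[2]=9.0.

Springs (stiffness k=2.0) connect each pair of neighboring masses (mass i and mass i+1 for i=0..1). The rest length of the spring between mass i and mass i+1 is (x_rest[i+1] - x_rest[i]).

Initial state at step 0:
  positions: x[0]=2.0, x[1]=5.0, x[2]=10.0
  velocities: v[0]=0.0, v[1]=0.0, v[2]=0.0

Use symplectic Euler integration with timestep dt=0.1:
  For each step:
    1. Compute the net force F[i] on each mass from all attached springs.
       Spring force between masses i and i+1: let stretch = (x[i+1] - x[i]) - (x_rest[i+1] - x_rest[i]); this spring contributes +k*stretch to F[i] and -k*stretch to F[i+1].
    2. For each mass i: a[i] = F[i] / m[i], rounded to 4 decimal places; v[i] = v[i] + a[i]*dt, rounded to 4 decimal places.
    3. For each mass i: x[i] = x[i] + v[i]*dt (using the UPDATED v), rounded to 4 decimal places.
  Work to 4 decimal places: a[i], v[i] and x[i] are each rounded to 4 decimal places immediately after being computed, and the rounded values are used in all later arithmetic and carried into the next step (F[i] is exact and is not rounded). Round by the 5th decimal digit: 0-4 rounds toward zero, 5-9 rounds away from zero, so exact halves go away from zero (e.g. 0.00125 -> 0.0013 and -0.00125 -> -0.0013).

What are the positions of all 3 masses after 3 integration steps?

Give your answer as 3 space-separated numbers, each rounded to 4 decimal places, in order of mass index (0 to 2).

Step 0: x=[2.0000 5.0000 10.0000] v=[0.0000 0.0000 0.0000]
Step 1: x=[2.0000 5.0400 9.9600] v=[0.0000 0.4000 -0.4000]
Step 2: x=[2.0008 5.1176 9.8816] v=[0.0080 0.7760 -0.7840]
Step 3: x=[2.0039 5.2281 9.7679] v=[0.0314 1.1054 -1.1368]

Answer: 2.0039 5.2281 9.7679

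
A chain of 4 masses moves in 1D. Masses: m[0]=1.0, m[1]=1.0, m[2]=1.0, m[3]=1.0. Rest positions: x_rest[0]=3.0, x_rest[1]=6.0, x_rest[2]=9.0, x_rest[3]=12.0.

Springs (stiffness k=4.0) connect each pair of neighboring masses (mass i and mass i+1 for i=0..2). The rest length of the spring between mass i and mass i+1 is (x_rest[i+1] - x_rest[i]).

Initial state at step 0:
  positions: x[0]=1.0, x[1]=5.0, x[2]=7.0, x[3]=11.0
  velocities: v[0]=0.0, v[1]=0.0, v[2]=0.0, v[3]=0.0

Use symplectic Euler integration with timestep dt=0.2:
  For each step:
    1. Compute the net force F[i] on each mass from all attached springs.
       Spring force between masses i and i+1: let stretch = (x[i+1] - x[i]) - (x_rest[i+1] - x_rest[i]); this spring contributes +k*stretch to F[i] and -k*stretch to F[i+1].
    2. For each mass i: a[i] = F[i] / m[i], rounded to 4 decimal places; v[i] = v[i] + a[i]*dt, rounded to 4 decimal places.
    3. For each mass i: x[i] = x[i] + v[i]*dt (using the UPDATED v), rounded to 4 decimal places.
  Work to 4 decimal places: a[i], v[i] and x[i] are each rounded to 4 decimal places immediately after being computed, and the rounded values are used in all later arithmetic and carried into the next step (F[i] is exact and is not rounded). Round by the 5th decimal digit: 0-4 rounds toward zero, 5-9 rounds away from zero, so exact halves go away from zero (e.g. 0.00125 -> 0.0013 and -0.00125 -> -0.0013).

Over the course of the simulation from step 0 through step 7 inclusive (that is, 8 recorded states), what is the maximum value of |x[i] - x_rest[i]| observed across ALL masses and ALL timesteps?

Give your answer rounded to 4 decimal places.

Step 0: x=[1.0000 5.0000 7.0000 11.0000] v=[0.0000 0.0000 0.0000 0.0000]
Step 1: x=[1.1600 4.6800 7.3200 10.8400] v=[0.8000 -1.6000 1.6000 -0.8000]
Step 2: x=[1.4032 4.2192 7.7808 10.5968] v=[1.2160 -2.3040 2.3040 -1.2160]
Step 3: x=[1.6170 3.8777 8.1223 10.3830] v=[1.0688 -1.7075 1.7075 -1.0688]
Step 4: x=[1.7125 3.8536 8.1464 10.2875] v=[0.4774 -0.1204 0.1204 -0.4774]
Step 5: x=[1.6706 4.1738 7.8262 10.3294] v=[-0.2097 1.6010 -1.6010 0.2097]
Step 6: x=[1.5492 4.6779 7.3221 10.4508] v=[-0.6071 2.5204 -2.5204 0.6071]
Step 7: x=[1.4484 5.1045 6.8955 10.5516] v=[-0.5041 2.1328 -2.1328 0.5041]
Max displacement = 2.1464

Answer: 2.1464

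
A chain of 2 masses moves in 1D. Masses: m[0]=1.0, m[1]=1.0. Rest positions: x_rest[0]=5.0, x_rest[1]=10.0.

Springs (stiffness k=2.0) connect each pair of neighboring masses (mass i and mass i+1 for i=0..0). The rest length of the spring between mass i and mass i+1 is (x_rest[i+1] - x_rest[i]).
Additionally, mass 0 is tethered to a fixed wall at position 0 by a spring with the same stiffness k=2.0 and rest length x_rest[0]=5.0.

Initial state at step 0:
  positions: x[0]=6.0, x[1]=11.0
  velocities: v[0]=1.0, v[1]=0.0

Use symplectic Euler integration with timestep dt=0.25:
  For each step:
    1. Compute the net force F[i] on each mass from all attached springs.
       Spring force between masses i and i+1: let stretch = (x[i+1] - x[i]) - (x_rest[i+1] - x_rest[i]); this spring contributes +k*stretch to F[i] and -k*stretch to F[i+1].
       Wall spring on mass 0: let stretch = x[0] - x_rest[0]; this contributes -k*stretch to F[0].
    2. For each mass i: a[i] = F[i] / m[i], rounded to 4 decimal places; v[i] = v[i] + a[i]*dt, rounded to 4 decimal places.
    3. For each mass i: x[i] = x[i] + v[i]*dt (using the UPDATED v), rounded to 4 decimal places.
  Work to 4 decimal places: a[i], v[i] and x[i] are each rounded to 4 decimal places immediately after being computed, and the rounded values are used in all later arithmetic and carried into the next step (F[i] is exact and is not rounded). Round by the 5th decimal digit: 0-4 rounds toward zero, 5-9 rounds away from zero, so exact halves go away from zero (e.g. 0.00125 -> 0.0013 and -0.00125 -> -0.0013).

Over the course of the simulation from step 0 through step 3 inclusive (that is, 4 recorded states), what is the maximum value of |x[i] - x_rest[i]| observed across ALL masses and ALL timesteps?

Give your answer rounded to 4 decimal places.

Step 0: x=[6.0000 11.0000] v=[1.0000 0.0000]
Step 1: x=[6.1250 11.0000] v=[0.5000 0.0000]
Step 2: x=[6.0938 11.0156] v=[-0.1250 0.0625]
Step 3: x=[5.9161 11.0410] v=[-0.7110 0.1016]
Max displacement = 1.1250

Answer: 1.1250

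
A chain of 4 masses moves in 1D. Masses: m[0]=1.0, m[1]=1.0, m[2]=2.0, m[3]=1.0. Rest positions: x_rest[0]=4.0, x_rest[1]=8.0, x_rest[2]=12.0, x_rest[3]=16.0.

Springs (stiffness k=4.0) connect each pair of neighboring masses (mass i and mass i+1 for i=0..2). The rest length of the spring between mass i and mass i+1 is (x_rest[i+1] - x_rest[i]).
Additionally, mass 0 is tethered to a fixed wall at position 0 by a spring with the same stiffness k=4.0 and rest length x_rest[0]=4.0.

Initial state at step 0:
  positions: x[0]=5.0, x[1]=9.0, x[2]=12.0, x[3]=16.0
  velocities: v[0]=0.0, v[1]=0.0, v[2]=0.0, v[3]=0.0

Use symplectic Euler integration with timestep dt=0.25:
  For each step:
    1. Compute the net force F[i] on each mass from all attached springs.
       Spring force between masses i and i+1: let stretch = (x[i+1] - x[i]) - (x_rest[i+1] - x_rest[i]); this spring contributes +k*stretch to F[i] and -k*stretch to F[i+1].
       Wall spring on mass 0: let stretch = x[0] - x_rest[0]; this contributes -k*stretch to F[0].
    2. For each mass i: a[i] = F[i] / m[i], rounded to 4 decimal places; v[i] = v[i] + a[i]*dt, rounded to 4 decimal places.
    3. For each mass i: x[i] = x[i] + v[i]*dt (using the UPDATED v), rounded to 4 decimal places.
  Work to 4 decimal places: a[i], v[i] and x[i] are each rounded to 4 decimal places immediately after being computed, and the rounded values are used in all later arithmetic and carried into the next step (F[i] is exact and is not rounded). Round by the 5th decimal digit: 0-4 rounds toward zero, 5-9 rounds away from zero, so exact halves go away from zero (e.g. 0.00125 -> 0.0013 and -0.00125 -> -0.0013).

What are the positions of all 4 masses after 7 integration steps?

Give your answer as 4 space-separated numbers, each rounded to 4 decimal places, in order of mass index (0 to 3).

Step 0: x=[5.0000 9.0000 12.0000 16.0000] v=[0.0000 0.0000 0.0000 0.0000]
Step 1: x=[4.7500 8.7500 12.1250 16.0000] v=[-1.0000 -1.0000 0.5000 0.0000]
Step 2: x=[4.3125 8.3438 12.3125 16.0313] v=[-1.7500 -1.6250 0.7500 0.1250]
Step 3: x=[3.8047 7.9219 12.4688 16.1329] v=[-2.0312 -1.6876 0.6251 0.4062]
Step 4: x=[3.3750 7.6074 12.5147 16.3184] v=[-1.7187 -1.2579 0.1837 0.7421]
Step 5: x=[3.1597 7.4617 12.4227 16.5530] v=[-0.8613 -0.5830 -0.3681 0.9384]
Step 6: x=[3.2300 7.4807 12.2268 16.7550] v=[0.2810 0.0760 -0.7835 0.8081]
Step 7: x=[3.5554 7.6236 12.0037 16.8250] v=[1.3017 0.5714 -0.8925 0.2799]

Answer: 3.5554 7.6236 12.0037 16.8250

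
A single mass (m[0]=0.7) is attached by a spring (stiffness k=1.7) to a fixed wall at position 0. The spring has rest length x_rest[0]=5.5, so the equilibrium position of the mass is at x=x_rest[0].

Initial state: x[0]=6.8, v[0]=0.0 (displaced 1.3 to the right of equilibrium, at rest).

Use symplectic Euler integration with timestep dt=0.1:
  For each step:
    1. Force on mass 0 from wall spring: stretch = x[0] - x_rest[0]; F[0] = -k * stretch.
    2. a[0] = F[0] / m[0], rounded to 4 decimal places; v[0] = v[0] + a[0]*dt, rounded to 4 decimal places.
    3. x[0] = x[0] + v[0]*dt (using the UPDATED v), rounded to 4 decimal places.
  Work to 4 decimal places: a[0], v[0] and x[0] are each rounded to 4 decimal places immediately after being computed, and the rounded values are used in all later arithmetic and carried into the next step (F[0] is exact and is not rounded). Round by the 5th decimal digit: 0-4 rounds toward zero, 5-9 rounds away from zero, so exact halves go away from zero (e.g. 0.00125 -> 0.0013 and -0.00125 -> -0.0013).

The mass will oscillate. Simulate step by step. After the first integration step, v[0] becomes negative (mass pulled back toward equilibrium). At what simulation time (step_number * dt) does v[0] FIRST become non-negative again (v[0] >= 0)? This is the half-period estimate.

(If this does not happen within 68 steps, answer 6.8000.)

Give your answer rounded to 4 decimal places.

Step 0: x=[6.8000] v=[0.0000]
Step 1: x=[6.7684] v=[-0.3157]
Step 2: x=[6.7060] v=[-0.6237]
Step 3: x=[6.6143] v=[-0.9166]
Step 4: x=[6.4956] v=[-1.1872]
Step 5: x=[6.3527] v=[-1.4290]
Step 6: x=[6.1891] v=[-1.6361]
Step 7: x=[6.0088] v=[-1.8035]
Step 8: x=[5.8161] v=[-1.9271]
Step 9: x=[5.6157] v=[-2.0039]
Step 10: x=[5.4125] v=[-2.0320]
Step 11: x=[5.2114] v=[-2.0108]
Step 12: x=[5.0173] v=[-1.9407]
Step 13: x=[4.8350] v=[-1.8235]
Step 14: x=[4.6688] v=[-1.6620]
Step 15: x=[4.5228] v=[-1.4601]
Step 16: x=[4.4005] v=[-1.2228]
Step 17: x=[4.3049] v=[-0.9558]
Step 18: x=[4.2383] v=[-0.6656]
Step 19: x=[4.2024] v=[-0.3592]
Step 20: x=[4.1980] v=[-0.0441]
Step 21: x=[4.2252] v=[0.2721]
First v>=0 after going negative at step 21, time=2.1000

Answer: 2.1000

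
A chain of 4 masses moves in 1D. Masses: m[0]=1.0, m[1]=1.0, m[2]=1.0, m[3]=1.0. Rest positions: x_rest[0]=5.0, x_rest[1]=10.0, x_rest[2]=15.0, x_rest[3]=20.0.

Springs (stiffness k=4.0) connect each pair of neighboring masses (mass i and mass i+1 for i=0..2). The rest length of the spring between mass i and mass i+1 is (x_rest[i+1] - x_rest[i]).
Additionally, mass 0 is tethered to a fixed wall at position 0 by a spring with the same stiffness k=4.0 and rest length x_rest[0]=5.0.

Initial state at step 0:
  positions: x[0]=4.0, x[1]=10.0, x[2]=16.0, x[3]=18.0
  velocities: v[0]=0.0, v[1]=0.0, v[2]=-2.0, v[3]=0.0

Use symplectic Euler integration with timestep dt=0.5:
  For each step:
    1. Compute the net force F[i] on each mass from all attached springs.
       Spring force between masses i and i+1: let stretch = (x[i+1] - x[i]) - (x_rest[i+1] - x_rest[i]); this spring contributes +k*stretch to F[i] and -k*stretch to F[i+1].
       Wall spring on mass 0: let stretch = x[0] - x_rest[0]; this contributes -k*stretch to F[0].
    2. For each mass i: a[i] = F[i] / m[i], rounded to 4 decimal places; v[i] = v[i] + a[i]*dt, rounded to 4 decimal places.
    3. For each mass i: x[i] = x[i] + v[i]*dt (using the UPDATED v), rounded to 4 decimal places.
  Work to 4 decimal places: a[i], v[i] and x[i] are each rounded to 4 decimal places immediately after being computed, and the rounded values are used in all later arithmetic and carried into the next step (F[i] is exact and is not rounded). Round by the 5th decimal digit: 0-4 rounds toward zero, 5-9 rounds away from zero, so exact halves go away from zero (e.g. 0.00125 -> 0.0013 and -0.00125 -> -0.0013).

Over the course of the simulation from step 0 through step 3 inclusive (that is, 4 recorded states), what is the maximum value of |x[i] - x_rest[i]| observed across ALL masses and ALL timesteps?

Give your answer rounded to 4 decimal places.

Step 0: x=[4.0000 10.0000 16.0000 18.0000] v=[0.0000 0.0000 -2.0000 0.0000]
Step 1: x=[6.0000 10.0000 11.0000 21.0000] v=[4.0000 0.0000 -10.0000 6.0000]
Step 2: x=[6.0000 7.0000 15.0000 19.0000] v=[0.0000 -6.0000 8.0000 -4.0000]
Step 3: x=[1.0000 11.0000 15.0000 18.0000] v=[-10.0000 8.0000 0.0000 -2.0000]
Max displacement = 4.0000

Answer: 4.0000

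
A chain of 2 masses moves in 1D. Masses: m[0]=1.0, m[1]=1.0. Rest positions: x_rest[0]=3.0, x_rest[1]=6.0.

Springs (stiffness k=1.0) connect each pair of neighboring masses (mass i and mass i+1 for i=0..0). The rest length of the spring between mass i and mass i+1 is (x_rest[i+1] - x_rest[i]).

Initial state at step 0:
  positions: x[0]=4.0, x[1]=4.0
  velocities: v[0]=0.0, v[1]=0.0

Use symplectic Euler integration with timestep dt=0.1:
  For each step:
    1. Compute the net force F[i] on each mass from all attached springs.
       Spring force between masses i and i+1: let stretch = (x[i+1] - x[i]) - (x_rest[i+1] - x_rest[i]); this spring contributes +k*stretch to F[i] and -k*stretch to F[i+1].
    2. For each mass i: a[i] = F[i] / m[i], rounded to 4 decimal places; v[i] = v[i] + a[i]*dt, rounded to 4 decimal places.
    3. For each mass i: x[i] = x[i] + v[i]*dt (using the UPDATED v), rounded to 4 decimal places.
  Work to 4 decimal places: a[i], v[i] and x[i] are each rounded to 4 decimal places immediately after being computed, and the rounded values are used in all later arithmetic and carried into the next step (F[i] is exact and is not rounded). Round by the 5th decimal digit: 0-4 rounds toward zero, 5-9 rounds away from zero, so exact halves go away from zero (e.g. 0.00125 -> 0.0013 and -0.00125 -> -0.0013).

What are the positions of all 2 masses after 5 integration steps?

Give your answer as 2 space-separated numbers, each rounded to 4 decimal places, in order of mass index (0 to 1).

Answer: 3.5707 4.4294

Derivation:
Step 0: x=[4.0000 4.0000] v=[0.0000 0.0000]
Step 1: x=[3.9700 4.0300] v=[-0.3000 0.3000]
Step 2: x=[3.9106 4.0894] v=[-0.5940 0.5940]
Step 3: x=[3.8230 4.1770] v=[-0.8761 0.8761]
Step 4: x=[3.7089 4.2911] v=[-1.1407 1.1407]
Step 5: x=[3.5707 4.4294] v=[-1.3825 1.3825]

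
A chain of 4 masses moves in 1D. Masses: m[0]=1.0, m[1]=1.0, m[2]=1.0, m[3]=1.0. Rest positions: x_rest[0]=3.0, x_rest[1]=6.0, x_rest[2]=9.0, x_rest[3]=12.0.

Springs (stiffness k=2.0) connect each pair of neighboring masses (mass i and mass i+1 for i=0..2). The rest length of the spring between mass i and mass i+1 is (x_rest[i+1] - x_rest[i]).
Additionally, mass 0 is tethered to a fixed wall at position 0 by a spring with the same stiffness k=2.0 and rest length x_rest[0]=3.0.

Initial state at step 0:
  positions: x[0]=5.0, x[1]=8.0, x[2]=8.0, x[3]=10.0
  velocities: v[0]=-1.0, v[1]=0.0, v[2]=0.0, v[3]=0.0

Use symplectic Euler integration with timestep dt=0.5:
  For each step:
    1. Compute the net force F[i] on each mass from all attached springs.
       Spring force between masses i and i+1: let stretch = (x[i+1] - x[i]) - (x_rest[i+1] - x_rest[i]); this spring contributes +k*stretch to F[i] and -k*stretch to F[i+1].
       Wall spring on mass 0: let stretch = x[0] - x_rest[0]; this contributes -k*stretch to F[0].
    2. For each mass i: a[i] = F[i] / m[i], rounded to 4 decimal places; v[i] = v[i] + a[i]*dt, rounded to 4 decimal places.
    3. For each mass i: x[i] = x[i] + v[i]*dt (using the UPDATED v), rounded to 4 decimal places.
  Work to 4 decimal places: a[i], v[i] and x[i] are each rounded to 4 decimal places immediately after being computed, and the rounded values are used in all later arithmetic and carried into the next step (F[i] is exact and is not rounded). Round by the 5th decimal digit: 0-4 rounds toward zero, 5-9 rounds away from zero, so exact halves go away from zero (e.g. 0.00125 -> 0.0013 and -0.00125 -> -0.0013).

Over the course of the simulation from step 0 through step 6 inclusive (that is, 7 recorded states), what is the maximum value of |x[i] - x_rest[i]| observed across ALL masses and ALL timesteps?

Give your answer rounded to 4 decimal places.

Step 0: x=[5.0000 8.0000 8.0000 10.0000] v=[-1.0000 0.0000 0.0000 0.0000]
Step 1: x=[3.5000 6.5000 9.0000 10.5000] v=[-3.0000 -3.0000 2.0000 1.0000]
Step 2: x=[1.7500 4.7500 9.5000 11.7500] v=[-3.5000 -3.5000 1.0000 2.5000]
Step 3: x=[0.6250 3.8750 8.7500 13.3750] v=[-2.2500 -1.7500 -1.5000 3.2500]
Step 4: x=[0.8125 3.8125 7.8750 14.1875] v=[0.3750 -0.1250 -1.7500 1.6250]
Step 5: x=[2.0938 4.2813 8.1250 13.3438] v=[2.5625 0.9375 0.5000 -1.6875]
Step 6: x=[3.4219 5.5782 9.0626 11.3907] v=[2.6562 2.5937 1.8751 -3.9063]
Max displacement = 2.3750

Answer: 2.3750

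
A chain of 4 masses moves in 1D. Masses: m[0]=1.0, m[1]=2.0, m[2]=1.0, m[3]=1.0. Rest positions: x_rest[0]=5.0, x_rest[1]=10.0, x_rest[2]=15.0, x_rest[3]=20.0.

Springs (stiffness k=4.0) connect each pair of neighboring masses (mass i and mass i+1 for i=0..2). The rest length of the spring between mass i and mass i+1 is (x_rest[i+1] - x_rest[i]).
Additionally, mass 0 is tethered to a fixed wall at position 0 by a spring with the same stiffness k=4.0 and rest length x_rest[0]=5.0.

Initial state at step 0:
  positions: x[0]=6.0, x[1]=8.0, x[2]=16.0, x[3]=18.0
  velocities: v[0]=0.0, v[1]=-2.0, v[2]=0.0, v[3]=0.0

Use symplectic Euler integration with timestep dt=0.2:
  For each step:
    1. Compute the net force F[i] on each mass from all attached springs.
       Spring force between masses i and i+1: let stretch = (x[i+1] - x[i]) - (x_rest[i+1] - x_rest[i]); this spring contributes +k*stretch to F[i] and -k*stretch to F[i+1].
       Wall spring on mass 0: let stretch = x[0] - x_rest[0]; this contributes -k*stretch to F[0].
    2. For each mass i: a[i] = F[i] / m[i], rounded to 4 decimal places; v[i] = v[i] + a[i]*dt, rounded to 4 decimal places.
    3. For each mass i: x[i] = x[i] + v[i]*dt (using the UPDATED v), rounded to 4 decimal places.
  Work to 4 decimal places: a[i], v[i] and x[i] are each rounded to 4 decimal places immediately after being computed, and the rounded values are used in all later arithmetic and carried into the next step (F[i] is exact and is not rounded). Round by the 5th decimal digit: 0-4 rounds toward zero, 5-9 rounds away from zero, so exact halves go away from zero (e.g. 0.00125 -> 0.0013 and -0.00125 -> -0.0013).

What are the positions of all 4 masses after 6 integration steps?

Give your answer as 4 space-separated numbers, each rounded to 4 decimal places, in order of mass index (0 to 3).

Step 0: x=[6.0000 8.0000 16.0000 18.0000] v=[0.0000 -2.0000 0.0000 0.0000]
Step 1: x=[5.3600 8.0800 15.0400 18.4800] v=[-3.2000 0.4000 -4.8000 2.4000]
Step 2: x=[4.2976 8.4992 13.5168 19.2096] v=[-5.3120 2.0960 -7.6160 3.6480]
Step 3: x=[3.2198 8.9837 12.1016 19.8284] v=[-5.3888 2.4224 -7.0758 3.0938]
Step 4: x=[2.5491 9.2565 11.4239 20.0109] v=[-3.3535 1.3640 -3.3887 0.9124]
Step 5: x=[2.5437 9.1661 11.7733 19.6195] v=[-0.0269 -0.4520 1.7470 -1.9572]
Step 6: x=[3.1909 8.7545 12.9609 18.7727] v=[3.2361 -2.0581 5.9382 -4.2342]

Answer: 3.1909 8.7545 12.9609 18.7727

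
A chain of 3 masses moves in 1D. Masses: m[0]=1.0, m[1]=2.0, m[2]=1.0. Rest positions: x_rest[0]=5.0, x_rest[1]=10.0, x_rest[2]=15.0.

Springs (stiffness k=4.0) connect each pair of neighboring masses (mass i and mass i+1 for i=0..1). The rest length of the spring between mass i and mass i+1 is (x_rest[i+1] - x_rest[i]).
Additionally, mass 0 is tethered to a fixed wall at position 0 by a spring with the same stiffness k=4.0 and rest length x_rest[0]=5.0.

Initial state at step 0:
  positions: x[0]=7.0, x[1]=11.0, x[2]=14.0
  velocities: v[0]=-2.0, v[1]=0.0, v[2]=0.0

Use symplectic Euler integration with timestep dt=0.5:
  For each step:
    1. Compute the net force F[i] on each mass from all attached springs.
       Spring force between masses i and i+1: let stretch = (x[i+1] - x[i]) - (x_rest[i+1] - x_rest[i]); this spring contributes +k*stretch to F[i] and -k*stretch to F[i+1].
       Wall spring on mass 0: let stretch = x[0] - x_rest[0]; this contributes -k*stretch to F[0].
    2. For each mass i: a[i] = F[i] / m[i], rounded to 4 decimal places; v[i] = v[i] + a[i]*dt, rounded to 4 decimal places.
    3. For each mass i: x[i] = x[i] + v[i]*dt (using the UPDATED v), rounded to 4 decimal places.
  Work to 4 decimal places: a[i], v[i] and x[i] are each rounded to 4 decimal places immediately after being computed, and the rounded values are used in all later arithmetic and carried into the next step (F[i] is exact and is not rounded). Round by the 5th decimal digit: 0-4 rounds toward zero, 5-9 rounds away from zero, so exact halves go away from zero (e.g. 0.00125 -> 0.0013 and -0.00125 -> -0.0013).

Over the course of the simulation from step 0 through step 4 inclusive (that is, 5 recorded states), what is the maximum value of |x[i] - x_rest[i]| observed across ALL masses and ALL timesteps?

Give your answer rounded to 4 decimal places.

Step 0: x=[7.0000 11.0000 14.0000] v=[-2.0000 0.0000 0.0000]
Step 1: x=[3.0000 10.5000 16.0000] v=[-8.0000 -1.0000 4.0000]
Step 2: x=[3.5000 9.0000 17.5000] v=[1.0000 -3.0000 3.0000]
Step 3: x=[6.0000 9.0000 15.5000] v=[5.0000 0.0000 -4.0000]
Step 4: x=[5.5000 10.7500 12.0000] v=[-1.0000 3.5000 -7.0000]
Max displacement = 3.0000

Answer: 3.0000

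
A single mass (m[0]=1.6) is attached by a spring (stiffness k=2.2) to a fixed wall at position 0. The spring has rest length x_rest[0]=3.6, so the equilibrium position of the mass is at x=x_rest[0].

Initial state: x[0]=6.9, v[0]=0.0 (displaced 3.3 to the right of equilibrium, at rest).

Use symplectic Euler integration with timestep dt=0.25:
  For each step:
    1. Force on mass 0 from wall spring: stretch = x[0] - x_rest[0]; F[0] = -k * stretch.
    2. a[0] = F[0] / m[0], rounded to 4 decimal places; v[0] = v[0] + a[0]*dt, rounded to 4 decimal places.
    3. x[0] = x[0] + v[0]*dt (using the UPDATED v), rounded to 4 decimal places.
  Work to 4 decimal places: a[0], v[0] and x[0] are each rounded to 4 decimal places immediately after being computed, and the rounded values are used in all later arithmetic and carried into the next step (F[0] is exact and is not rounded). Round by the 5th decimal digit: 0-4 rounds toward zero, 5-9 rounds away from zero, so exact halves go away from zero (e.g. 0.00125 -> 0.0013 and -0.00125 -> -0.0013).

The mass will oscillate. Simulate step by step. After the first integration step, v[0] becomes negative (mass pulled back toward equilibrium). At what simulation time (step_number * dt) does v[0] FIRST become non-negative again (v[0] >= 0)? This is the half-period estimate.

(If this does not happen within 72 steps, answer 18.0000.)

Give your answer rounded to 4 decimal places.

Step 0: x=[6.9000] v=[0.0000]
Step 1: x=[6.6164] v=[-1.1344]
Step 2: x=[6.0736] v=[-2.1713]
Step 3: x=[5.3182] v=[-3.0216]
Step 4: x=[4.4152] v=[-3.6122]
Step 5: x=[3.4421] v=[-3.8924]
Step 6: x=[2.4826] v=[-3.8381]
Step 7: x=[1.6191] v=[-3.4540]
Step 8: x=[0.9258] v=[-2.7731]
Step 9: x=[0.4623] v=[-1.8539]
Step 10: x=[0.2685] v=[-0.7753]
Step 11: x=[0.3610] v=[0.3699]
First v>=0 after going negative at step 11, time=2.7500

Answer: 2.7500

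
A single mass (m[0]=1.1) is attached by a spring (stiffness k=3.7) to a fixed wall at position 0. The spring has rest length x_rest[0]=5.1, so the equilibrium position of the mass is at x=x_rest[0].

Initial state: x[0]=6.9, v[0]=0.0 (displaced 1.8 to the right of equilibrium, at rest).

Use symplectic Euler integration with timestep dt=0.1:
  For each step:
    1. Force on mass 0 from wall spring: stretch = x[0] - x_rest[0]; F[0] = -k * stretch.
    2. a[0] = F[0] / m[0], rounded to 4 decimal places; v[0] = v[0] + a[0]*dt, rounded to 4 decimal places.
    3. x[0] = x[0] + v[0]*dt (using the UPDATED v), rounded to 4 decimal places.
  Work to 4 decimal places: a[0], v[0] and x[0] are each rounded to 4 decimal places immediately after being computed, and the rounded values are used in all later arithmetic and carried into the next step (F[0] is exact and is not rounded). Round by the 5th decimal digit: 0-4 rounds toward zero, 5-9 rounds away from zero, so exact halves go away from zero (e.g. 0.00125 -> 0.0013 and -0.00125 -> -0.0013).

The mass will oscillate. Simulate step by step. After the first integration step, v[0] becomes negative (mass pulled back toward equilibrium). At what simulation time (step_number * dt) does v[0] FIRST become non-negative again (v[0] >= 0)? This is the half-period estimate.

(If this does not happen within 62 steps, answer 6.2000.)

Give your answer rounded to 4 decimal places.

Answer: 1.8000

Derivation:
Step 0: x=[6.9000] v=[0.0000]
Step 1: x=[6.8395] v=[-0.6055]
Step 2: x=[6.7204] v=[-1.1906]
Step 3: x=[6.5468] v=[-1.7356]
Step 4: x=[6.3246] v=[-2.2223]
Step 5: x=[6.0612] v=[-2.6342]
Step 6: x=[5.7655] v=[-2.9575]
Step 7: x=[5.4474] v=[-3.1814]
Step 8: x=[5.1176] v=[-3.2983]
Step 9: x=[4.7872] v=[-3.3042]
Step 10: x=[4.4673] v=[-3.1990]
Step 11: x=[4.1687] v=[-2.9862]
Step 12: x=[3.9014] v=[-2.6729]
Step 13: x=[3.6744] v=[-2.2697]
Step 14: x=[3.4954] v=[-1.7902]
Step 15: x=[3.3704] v=[-1.2505]
Step 16: x=[3.3035] v=[-0.6687]
Step 17: x=[3.2971] v=[-0.0644]
Step 18: x=[3.3513] v=[0.5420]
First v>=0 after going negative at step 18, time=1.8000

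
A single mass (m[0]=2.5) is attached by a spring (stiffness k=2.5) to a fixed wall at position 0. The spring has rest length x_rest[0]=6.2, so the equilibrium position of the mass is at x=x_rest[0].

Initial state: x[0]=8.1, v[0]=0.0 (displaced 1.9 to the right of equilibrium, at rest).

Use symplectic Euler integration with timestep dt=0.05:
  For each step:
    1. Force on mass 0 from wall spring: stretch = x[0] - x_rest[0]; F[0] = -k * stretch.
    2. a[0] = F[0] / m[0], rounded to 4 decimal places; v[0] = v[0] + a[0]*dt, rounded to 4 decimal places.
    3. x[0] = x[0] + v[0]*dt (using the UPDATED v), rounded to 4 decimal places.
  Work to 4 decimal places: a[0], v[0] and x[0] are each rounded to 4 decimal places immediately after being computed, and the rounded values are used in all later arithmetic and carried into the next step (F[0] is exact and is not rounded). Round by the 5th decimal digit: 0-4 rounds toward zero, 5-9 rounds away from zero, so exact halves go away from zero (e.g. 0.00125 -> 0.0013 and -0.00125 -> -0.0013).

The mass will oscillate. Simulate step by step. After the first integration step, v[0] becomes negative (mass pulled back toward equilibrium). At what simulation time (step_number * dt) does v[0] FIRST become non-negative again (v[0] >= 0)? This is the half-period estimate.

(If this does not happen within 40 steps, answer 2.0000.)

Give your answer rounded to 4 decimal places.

Step 0: x=[8.1000] v=[0.0000]
Step 1: x=[8.0953] v=[-0.0950]
Step 2: x=[8.0858] v=[-0.1898]
Step 3: x=[8.0716] v=[-0.2841]
Step 4: x=[8.0527] v=[-0.3777]
Step 5: x=[8.0292] v=[-0.4703]
Step 6: x=[8.0011] v=[-0.5618]
Step 7: x=[7.9685] v=[-0.6519]
Step 8: x=[7.9315] v=[-0.7403]
Step 9: x=[7.8902] v=[-0.8269]
Step 10: x=[7.8446] v=[-0.9114]
Step 11: x=[7.7949] v=[-0.9936]
Step 12: x=[7.7412] v=[-1.0733]
Step 13: x=[7.6837] v=[-1.1504]
Step 14: x=[7.6225] v=[-1.2246]
Step 15: x=[7.5577] v=[-1.2957]
Step 16: x=[7.4895] v=[-1.3636]
Step 17: x=[7.4181] v=[-1.4281]
Step 18: x=[7.3437] v=[-1.4890]
Step 19: x=[7.2664] v=[-1.5462]
Step 20: x=[7.1864] v=[-1.5995]
Step 21: x=[7.1040] v=[-1.6488]
Step 22: x=[7.0193] v=[-1.6940]
Step 23: x=[6.9326] v=[-1.7350]
Step 24: x=[6.8440] v=[-1.7716]
Step 25: x=[6.7538] v=[-1.8038]
Step 26: x=[6.6622] v=[-1.8315]
Step 27: x=[6.5695] v=[-1.8546]
Step 28: x=[6.4758] v=[-1.8731]
Step 29: x=[6.3815] v=[-1.8869]
Step 30: x=[6.2867] v=[-1.8960]
Step 31: x=[6.1917] v=[-1.9003]
Step 32: x=[6.0967] v=[-1.8999]
Step 33: x=[6.0020] v=[-1.8947]
Step 34: x=[5.9078] v=[-1.8848]
Step 35: x=[5.8143] v=[-1.8702]
Step 36: x=[5.7218] v=[-1.8509]
Step 37: x=[5.6305] v=[-1.8270]
Step 38: x=[5.5406] v=[-1.7985]
Step 39: x=[5.4523] v=[-1.7655]
Step 40: x=[5.3659] v=[-1.7281]
v[0] did not become non-negative within 40 steps; using fallback time=2.0000

Answer: 2.0000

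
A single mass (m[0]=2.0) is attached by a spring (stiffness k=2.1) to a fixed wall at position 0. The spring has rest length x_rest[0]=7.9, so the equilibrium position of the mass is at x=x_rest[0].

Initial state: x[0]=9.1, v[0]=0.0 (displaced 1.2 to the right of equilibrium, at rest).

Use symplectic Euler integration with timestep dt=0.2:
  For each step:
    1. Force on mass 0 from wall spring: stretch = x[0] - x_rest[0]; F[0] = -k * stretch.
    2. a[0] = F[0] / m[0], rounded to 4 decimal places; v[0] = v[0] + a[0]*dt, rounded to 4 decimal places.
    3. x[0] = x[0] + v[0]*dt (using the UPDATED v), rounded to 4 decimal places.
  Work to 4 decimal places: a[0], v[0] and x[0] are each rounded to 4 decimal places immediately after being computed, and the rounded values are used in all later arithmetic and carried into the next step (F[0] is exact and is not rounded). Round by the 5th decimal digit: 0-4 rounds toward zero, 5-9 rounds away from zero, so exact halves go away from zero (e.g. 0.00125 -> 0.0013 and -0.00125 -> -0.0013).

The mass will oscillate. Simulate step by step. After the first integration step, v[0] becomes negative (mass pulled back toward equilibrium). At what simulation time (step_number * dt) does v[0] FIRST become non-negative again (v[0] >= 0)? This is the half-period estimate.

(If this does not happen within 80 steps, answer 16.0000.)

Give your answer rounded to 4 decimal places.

Step 0: x=[9.1000] v=[0.0000]
Step 1: x=[9.0496] v=[-0.2520]
Step 2: x=[8.9509] v=[-0.4934]
Step 3: x=[8.8081] v=[-0.7141]
Step 4: x=[8.6271] v=[-0.9048]
Step 5: x=[8.4156] v=[-1.0575]
Step 6: x=[8.1824] v=[-1.1658]
Step 7: x=[7.9374] v=[-1.2251]
Step 8: x=[7.6908] v=[-1.2330]
Step 9: x=[7.4530] v=[-1.1891]
Step 10: x=[7.2340] v=[-1.0952]
Step 11: x=[7.0429] v=[-0.9553]
Step 12: x=[6.8878] v=[-0.7753]
Step 13: x=[6.7753] v=[-0.5627]
Step 14: x=[6.7100] v=[-0.3265]
Step 15: x=[6.6947] v=[-0.0766]
Step 16: x=[6.7300] v=[0.1765]
First v>=0 after going negative at step 16, time=3.2000

Answer: 3.2000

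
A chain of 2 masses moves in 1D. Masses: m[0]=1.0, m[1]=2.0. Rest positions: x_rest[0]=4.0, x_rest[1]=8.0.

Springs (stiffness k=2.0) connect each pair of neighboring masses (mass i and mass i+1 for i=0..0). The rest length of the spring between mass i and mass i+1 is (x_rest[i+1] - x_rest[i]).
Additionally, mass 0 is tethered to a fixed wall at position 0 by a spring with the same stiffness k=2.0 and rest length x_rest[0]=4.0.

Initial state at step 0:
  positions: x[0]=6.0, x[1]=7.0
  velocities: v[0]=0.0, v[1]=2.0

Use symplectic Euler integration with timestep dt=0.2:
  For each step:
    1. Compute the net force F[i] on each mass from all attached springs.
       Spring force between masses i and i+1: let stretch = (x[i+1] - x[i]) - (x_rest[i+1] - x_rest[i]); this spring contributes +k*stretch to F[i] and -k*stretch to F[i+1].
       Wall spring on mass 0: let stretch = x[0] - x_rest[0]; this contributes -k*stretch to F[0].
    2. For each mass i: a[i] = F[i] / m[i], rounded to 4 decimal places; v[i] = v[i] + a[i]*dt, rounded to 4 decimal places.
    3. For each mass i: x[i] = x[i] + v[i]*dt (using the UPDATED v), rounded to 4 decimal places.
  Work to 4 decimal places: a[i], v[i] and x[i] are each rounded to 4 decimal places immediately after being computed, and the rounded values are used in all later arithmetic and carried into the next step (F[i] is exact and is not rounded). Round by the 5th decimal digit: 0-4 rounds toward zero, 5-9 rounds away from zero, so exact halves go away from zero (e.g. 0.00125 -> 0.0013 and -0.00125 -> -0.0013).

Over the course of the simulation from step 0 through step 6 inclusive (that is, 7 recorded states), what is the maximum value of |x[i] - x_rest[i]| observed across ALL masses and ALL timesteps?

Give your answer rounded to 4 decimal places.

Step 0: x=[6.0000 7.0000] v=[0.0000 2.0000]
Step 1: x=[5.6000 7.5200] v=[-2.0000 2.6000]
Step 2: x=[4.9056 8.1232] v=[-3.4720 3.0160]
Step 3: x=[4.0762 8.7577] v=[-4.1472 3.1725]
Step 4: x=[3.2952 9.3649] v=[-3.9051 3.0362]
Step 5: x=[2.7361 9.8894] v=[-2.7953 2.6223]
Step 6: x=[2.5304 10.2877] v=[-1.0284 1.9916]
Max displacement = 2.2877

Answer: 2.2877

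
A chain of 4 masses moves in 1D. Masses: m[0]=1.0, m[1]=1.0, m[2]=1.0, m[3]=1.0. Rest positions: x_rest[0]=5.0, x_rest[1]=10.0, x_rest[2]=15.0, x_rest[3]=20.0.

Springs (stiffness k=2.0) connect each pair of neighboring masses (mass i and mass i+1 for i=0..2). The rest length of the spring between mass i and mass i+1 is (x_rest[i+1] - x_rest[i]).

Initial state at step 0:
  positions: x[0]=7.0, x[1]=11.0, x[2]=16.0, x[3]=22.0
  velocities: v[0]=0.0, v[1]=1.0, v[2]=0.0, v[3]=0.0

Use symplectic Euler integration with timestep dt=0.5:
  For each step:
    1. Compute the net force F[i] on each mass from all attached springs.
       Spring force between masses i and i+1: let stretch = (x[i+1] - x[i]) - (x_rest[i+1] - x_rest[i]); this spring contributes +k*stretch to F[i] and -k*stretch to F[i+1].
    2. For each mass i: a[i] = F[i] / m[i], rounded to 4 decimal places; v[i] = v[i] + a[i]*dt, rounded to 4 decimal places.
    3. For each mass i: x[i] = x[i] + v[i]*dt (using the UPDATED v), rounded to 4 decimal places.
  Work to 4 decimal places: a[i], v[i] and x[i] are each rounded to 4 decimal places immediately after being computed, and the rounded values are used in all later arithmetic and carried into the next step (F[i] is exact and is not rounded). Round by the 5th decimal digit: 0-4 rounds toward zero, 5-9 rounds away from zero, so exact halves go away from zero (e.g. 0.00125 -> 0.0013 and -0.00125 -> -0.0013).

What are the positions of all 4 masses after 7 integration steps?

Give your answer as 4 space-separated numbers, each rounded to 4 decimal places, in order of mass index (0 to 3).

Step 0: x=[7.0000 11.0000 16.0000 22.0000] v=[0.0000 1.0000 0.0000 0.0000]
Step 1: x=[6.5000 12.0000 16.5000 21.5000] v=[-1.0000 2.0000 1.0000 -1.0000]
Step 2: x=[6.2500 12.5000 17.2500 21.0000] v=[-0.5000 1.0000 1.5000 -1.0000]
Step 3: x=[6.6250 12.2500 17.5000 21.1250] v=[0.7500 -0.5000 0.5000 0.2500]
Step 4: x=[7.3125 11.8125 16.9375 21.9375] v=[1.3750 -0.8750 -1.1250 1.6250]
Step 5: x=[7.7500 11.6875 16.3125 22.7500] v=[0.8750 -0.2500 -1.2500 1.6250]
Step 6: x=[7.6563 11.9063 16.5938 22.8438] v=[-0.1875 0.4375 0.5625 0.1875]
Step 7: x=[7.1876 12.3438 17.6563 22.3126] v=[-0.9375 0.8750 2.1250 -1.0625]

Answer: 7.1876 12.3438 17.6563 22.3126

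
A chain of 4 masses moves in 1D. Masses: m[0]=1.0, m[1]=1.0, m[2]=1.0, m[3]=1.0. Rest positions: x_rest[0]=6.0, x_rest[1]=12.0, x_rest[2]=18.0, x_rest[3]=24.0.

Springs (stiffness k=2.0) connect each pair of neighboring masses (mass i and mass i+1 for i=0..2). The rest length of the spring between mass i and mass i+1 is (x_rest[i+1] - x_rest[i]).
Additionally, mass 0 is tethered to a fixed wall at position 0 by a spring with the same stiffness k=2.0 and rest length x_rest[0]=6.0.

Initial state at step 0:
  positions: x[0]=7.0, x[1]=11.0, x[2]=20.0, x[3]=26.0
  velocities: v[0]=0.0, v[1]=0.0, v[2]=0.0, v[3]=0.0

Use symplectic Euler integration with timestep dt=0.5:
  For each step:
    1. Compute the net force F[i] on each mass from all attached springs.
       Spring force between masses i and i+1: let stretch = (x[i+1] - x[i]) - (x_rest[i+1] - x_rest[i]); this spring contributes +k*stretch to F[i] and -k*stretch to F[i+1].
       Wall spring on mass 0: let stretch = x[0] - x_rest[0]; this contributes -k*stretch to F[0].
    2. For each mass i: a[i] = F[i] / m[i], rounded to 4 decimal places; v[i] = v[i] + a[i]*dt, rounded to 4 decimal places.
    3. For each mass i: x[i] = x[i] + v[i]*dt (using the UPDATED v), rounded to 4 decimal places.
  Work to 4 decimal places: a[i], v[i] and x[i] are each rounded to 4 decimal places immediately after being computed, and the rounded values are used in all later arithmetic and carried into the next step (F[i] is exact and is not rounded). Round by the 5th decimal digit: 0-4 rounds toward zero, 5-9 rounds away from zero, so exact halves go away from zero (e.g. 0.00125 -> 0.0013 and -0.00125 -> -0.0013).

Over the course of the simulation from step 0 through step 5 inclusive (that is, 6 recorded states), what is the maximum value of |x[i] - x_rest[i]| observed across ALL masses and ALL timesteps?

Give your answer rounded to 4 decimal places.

Step 0: x=[7.0000 11.0000 20.0000 26.0000] v=[0.0000 0.0000 0.0000 0.0000]
Step 1: x=[5.5000 13.5000 18.5000 26.0000] v=[-3.0000 5.0000 -3.0000 0.0000]
Step 2: x=[5.2500 14.5000 18.2500 25.2500] v=[-0.5000 2.0000 -0.5000 -1.5000]
Step 3: x=[7.0000 12.7500 19.6250 24.0000] v=[3.5000 -3.5000 2.7500 -2.5000]
Step 4: x=[8.1250 11.5625 19.7500 23.5625] v=[2.2500 -2.3750 0.2500 -0.8750]
Step 5: x=[6.9063 12.7500 17.6875 24.2188] v=[-2.4375 2.3750 -4.1250 1.3125]
Max displacement = 2.5000

Answer: 2.5000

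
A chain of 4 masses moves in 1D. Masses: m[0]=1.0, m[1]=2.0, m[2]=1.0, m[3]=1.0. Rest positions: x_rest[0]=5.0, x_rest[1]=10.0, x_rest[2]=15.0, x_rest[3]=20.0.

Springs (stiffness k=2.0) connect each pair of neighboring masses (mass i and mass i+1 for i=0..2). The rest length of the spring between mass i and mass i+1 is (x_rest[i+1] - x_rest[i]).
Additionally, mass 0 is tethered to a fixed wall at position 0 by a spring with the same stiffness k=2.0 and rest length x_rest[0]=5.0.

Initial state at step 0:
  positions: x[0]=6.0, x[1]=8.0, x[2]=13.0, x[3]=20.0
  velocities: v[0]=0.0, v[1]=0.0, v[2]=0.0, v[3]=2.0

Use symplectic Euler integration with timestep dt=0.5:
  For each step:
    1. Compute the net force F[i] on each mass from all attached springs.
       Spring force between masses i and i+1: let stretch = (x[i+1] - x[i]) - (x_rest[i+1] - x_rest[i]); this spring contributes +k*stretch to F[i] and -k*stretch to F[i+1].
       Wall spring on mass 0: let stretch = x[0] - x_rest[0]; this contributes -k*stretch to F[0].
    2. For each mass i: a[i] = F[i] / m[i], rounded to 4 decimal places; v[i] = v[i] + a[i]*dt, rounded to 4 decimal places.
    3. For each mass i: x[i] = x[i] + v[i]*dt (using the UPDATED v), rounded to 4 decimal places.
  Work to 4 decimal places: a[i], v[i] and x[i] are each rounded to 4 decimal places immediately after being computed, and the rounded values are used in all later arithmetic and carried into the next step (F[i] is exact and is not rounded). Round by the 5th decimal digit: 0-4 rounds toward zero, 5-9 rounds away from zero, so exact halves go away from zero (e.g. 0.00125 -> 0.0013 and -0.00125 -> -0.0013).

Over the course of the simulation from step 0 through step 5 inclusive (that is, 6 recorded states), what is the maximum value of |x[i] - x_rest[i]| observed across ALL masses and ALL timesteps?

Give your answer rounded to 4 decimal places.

Answer: 2.8594

Derivation:
Step 0: x=[6.0000 8.0000 13.0000 20.0000] v=[0.0000 0.0000 0.0000 2.0000]
Step 1: x=[4.0000 8.7500 14.0000 20.0000] v=[-4.0000 1.5000 2.0000 0.0000]
Step 2: x=[2.3750 9.6250 15.3750 19.5000] v=[-3.2500 1.7500 2.7500 -1.0000]
Step 3: x=[3.1875 10.1250 15.9375 19.4375] v=[1.6250 1.0000 1.1250 -0.1250]
Step 4: x=[5.8750 10.3438 15.3438 20.1250] v=[5.3750 0.4375 -1.1875 1.3750]
Step 5: x=[7.8594 10.6954 14.6407 20.9219] v=[3.9688 0.7031 -1.4063 1.5938]
Max displacement = 2.8594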